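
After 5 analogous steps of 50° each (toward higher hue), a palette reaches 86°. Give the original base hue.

196°

5 steps of 50° (toward higher hue) give a net shift of +250°.
Start = end − shift: 86 − 250 = -164 → -164 + 360 = 196°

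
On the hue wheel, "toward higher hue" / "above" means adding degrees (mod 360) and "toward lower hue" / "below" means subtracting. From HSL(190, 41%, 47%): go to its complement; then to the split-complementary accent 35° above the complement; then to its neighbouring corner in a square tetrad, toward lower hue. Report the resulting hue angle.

135°

complement +180°: 190 + 180 = 370 → 370 − 360 = 10°
split-comp 35° ↑ +215°: 10 + 215 = 225°
square ↓ −90°: 225 − 90 = 135°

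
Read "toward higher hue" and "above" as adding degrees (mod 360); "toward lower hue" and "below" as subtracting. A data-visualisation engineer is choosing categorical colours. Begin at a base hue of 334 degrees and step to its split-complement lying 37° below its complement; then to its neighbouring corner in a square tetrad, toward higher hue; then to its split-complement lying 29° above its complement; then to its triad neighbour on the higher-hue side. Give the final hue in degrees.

176°

+143° (split-comp 37° ↓): 334 + 143 = 477 → 477 − 360 = 117°
+90° (square ↑): 117 + 90 = 207°
+209° (split-comp 29° ↑): 207 + 209 = 416 → 416 − 360 = 56°
+120° (triadic ↑): 56 + 120 = 176°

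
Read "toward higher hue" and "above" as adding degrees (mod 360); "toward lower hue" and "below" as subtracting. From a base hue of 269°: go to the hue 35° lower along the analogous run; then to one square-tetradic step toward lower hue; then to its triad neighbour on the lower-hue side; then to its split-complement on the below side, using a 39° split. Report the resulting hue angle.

−35° (analog 35° ↓): 269 − 35 = 234°
−90° (square ↓): 234 − 90 = 144°
−120° (triadic ↓): 144 − 120 = 24°
+141° (split-comp 39° ↓): 24 + 141 = 165°

165°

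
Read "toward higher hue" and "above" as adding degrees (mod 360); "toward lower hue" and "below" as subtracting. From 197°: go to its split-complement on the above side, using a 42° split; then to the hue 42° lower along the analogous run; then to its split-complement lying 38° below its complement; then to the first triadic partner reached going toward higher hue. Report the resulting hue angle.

split-comp 42° ↑ +222°: 197 + 222 = 419 → 419 − 360 = 59°
analog 42° ↓ −42°: 59 − 42 = 17°
split-comp 38° ↓ +142°: 17 + 142 = 159°
triadic ↑ +120°: 159 + 120 = 279°

279°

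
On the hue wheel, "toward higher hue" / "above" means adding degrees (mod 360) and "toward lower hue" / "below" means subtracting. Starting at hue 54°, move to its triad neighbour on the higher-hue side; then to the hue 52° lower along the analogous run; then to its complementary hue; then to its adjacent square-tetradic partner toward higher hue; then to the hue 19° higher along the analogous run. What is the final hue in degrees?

+120° (triadic ↑): 54 + 120 = 174°
−52° (analog 52° ↓): 174 − 52 = 122°
+180° (complement): 122 + 180 = 302°
+90° (square ↑): 302 + 90 = 392 → 392 − 360 = 32°
+19° (analog 19° ↑): 32 + 19 = 51°

51°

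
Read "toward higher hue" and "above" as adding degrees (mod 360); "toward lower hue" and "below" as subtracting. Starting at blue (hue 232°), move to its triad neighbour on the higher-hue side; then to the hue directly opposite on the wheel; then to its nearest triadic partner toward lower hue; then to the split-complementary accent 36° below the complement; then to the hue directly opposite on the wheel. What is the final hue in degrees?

+120° (triadic ↑): 232 + 120 = 352°
+180° (complement): 352 + 180 = 532 → 532 − 360 = 172°
−120° (triadic ↓): 172 − 120 = 52°
+144° (split-comp 36° ↓): 52 + 144 = 196°
+180° (complement): 196 + 180 = 376 → 376 − 360 = 16°

16°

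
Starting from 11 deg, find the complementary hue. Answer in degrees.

The complement sits 180° across the wheel.
11 + 180 = 191°

191°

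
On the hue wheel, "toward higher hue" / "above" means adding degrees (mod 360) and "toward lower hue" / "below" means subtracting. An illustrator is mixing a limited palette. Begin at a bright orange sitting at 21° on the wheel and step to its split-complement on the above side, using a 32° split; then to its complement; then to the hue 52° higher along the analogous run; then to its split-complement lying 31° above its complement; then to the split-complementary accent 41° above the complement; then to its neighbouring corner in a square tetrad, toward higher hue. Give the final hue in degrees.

21 + 212 = 233°   (split-comp 32° ↑)
233 + 180 = 413 → 413 − 360 = 53°   (complement)
53 + 52 = 105°   (analog 52° ↑)
105 + 211 = 316°   (split-comp 31° ↑)
316 + 221 = 537 → 537 − 360 = 177°   (split-comp 41° ↑)
177 + 90 = 267°   (square ↑)

267°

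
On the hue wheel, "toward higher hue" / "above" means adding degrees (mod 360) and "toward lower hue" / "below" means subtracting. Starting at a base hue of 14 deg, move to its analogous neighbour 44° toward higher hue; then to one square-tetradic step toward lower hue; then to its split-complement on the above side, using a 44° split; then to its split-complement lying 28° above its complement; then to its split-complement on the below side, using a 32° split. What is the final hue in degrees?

+44° (analog 44° ↑): 14 + 44 = 58°
−90° (square ↓): 58 − 90 = -32 → -32 + 360 = 328°
+224° (split-comp 44° ↑): 328 + 224 = 552 → 552 − 360 = 192°
+208° (split-comp 28° ↑): 192 + 208 = 400 → 400 − 360 = 40°
+148° (split-comp 32° ↓): 40 + 148 = 188°

188°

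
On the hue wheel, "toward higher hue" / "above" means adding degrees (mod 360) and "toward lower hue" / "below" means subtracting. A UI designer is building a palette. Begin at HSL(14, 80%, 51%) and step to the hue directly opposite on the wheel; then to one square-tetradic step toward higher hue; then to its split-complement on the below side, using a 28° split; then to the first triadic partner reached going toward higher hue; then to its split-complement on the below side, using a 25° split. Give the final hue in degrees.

351°

+180° (complement): 14 + 180 = 194°
+90° (square ↑): 194 + 90 = 284°
+152° (split-comp 28° ↓): 284 + 152 = 436 → 436 − 360 = 76°
+120° (triadic ↑): 76 + 120 = 196°
+155° (split-comp 25° ↓): 196 + 155 = 351°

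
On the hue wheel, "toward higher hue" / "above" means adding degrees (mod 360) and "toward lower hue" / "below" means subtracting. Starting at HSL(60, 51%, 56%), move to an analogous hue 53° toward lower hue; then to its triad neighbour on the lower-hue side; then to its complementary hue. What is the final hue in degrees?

60 − 53 = 7°   (analog 53° ↓)
7 − 120 = -113 → -113 + 360 = 247°   (triadic ↓)
247 + 180 = 427 → 427 − 360 = 67°   (complement)

67°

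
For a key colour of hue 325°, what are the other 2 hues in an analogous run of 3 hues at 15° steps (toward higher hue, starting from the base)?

340° and 355°

Analogous hues sit every 15° along the wheel.
325 + 15 = 340°
325 + 30 = 355°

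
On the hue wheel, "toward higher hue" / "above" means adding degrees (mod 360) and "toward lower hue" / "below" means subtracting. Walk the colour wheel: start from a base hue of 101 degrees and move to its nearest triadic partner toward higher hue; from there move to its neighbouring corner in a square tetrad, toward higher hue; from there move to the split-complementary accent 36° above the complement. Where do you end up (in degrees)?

+120° (triadic ↑): 101 + 120 = 221°
+90° (square ↑): 221 + 90 = 311°
+216° (split-comp 36° ↑): 311 + 216 = 527 → 527 − 360 = 167°

167°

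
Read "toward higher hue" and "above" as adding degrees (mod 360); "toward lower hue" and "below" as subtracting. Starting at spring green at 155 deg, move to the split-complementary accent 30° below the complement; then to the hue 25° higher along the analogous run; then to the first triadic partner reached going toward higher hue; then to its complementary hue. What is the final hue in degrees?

270°

155 + 150 = 305°   (split-comp 30° ↓)
305 + 25 = 330°   (analog 25° ↑)
330 + 120 = 450 → 450 − 360 = 90°   (triadic ↑)
90 + 180 = 270°   (complement)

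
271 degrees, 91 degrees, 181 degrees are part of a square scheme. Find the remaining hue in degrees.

A square tetradic scheme places four hues every 90°.
The full set through 91° is {1°, 91°, 181°, 271°}.
Given {91°, 181°, 271°}, the missing hue is 1°.

1°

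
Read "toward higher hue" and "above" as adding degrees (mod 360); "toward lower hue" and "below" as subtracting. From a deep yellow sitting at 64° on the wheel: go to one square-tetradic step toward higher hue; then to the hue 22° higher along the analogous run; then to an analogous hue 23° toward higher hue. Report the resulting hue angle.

square ↑ +90°: 64 + 90 = 154°
analog 22° ↑ +22°: 154 + 22 = 176°
analog 23° ↑ +23°: 176 + 23 = 199°

199°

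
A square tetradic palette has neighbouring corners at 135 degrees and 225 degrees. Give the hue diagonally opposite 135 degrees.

315°

A square tetradic scheme places four hues 90° apart; opposite corners are 180° apart.
135 + 180 = 315°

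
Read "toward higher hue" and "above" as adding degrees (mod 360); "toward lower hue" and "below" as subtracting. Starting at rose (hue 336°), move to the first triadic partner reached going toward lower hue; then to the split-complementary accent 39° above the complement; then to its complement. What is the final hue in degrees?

255°

−120° (triadic ↓): 336 − 120 = 216°
+219° (split-comp 39° ↑): 216 + 219 = 435 → 435 − 360 = 75°
+180° (complement): 75 + 180 = 255°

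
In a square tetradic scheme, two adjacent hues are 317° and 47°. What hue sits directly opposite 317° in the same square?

137°

A square tetradic scheme places four hues 90° apart; opposite corners are 180° apart.
317 + 180 = 497 → 497 − 360 = 137°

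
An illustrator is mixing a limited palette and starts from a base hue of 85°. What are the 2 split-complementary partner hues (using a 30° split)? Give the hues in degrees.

Split-complementary hues sit 30° either side of the complement.
Complement of 85°: 85 + 180 = 265°
265 − 30 = 235°
265 + 30 = 295°

235° and 295°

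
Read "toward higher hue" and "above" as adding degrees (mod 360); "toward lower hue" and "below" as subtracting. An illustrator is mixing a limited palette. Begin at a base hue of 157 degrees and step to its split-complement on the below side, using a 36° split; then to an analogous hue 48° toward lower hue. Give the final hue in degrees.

253°

+144° (split-comp 36° ↓): 157 + 144 = 301°
−48° (analog 48° ↓): 301 − 48 = 253°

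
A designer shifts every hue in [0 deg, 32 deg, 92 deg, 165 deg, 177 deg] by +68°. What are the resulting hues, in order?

68°, 100°, 160°, 233°, 245°

0 + 68 = 68°
32 + 68 = 100°
92 + 68 = 160°
165 + 68 = 233°
177 + 68 = 245°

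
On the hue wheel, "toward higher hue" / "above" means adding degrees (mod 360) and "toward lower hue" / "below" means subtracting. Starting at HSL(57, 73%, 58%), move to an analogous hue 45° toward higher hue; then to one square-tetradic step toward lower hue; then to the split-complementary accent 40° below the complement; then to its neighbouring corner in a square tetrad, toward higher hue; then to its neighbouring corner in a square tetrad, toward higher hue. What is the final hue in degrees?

analog 45° ↑ +45°: 57 + 45 = 102°
square ↓ −90°: 102 − 90 = 12°
split-comp 40° ↓ +140°: 12 + 140 = 152°
square ↑ +90°: 152 + 90 = 242°
square ↑ +90°: 242 + 90 = 332°

332°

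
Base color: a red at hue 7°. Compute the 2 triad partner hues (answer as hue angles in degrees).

A triad places three hues 120° apart.
7 + 120 = 127°
7 + 240 = 247°

127° and 247°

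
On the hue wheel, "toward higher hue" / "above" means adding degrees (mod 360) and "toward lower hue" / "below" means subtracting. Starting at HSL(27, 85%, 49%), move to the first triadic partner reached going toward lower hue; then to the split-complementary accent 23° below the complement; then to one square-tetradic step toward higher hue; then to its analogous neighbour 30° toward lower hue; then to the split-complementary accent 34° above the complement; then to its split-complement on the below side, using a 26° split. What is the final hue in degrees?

−120° (triadic ↓): 27 − 120 = -93 → -93 + 360 = 267°
+157° (split-comp 23° ↓): 267 + 157 = 424 → 424 − 360 = 64°
+90° (square ↑): 64 + 90 = 154°
−30° (analog 30° ↓): 154 − 30 = 124°
+214° (split-comp 34° ↑): 124 + 214 = 338°
+154° (split-comp 26° ↓): 338 + 154 = 492 → 492 − 360 = 132°

132°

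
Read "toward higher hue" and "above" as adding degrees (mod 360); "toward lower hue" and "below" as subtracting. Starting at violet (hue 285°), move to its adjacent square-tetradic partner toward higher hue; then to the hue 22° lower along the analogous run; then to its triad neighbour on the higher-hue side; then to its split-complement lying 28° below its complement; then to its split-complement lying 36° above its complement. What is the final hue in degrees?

121°

+90° (square ↑): 285 + 90 = 375 → 375 − 360 = 15°
−22° (analog 22° ↓): 15 − 22 = -7 → -7 + 360 = 353°
+120° (triadic ↑): 353 + 120 = 473 → 473 − 360 = 113°
+152° (split-comp 28° ↓): 113 + 152 = 265°
+216° (split-comp 36° ↑): 265 + 216 = 481 → 481 − 360 = 121°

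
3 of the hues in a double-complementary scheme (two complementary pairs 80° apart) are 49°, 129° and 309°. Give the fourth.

A rectangular tetradic uses two complementary pairs 80° apart: offsets 0°, 80°, 180°, 260°.
Among {49°, 129°, 309°}, 129° and 309° are a 180° pair.
The remaining hue 49° needs its own complement: 49 + 180 = 229°

229°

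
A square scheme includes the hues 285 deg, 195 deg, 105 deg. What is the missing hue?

A square tetradic scheme places four hues every 90°.
The full set through 105° is {15°, 105°, 195°, 285°}.
Given {105°, 195°, 285°}, the missing hue is 15°.

15°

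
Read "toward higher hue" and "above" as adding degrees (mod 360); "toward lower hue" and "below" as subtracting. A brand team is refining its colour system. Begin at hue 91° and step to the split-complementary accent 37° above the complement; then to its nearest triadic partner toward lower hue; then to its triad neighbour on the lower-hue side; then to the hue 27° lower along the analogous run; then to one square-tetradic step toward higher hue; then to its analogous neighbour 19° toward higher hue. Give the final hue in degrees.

150°

91 + 217 = 308°   (split-comp 37° ↑)
308 − 120 = 188°   (triadic ↓)
188 − 120 = 68°   (triadic ↓)
68 − 27 = 41°   (analog 27° ↓)
41 + 90 = 131°   (square ↑)
131 + 19 = 150°   (analog 19° ↑)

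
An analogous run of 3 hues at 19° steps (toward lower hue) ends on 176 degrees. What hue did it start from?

214°

2 steps of 19° (toward lower hue) give a net shift of −38°.
Start = end − shift: 176 + 38 = 214°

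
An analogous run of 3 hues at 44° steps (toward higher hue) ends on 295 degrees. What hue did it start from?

207°

2 steps of 44° (toward higher hue) give a net shift of +88°.
Start = end − shift: 295 − 88 = 207°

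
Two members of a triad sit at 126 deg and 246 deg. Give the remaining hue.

A triad spaces three hues 120° apart.
The full set is {6°, 126°, 246°}.

6°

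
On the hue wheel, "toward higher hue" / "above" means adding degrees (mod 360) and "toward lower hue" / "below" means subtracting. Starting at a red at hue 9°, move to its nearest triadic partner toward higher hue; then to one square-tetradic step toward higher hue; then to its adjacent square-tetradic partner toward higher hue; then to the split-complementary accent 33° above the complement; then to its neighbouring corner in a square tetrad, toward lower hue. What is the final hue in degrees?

triadic ↑ +120°: 9 + 120 = 129°
square ↑ +90°: 129 + 90 = 219°
square ↑ +90°: 219 + 90 = 309°
split-comp 33° ↑ +213°: 309 + 213 = 522 → 522 − 360 = 162°
square ↓ −90°: 162 − 90 = 72°

72°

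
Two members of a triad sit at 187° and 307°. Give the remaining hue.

67°

A triad spaces three hues 120° apart.
The full set is {67°, 187°, 307°}.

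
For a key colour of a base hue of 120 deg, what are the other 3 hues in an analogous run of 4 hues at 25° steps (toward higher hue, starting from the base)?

145°, 170°, 195°

120 + 25 = 145°
120 + 50 = 170°
120 + 75 = 195°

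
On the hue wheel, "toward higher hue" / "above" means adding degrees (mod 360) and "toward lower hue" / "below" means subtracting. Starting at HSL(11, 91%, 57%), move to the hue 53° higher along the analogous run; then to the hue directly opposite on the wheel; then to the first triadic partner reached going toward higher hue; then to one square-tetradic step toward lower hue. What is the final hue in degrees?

+53° (analog 53° ↑): 11 + 53 = 64°
+180° (complement): 64 + 180 = 244°
+120° (triadic ↑): 244 + 120 = 364 → 364 − 360 = 4°
−90° (square ↓): 4 − 90 = -86 → -86 + 360 = 274°

274°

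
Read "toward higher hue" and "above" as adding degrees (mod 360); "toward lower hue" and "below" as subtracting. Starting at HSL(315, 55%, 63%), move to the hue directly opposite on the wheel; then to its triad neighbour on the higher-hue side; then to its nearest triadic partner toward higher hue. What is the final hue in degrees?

complement +180°: 315 + 180 = 495 → 495 − 360 = 135°
triadic ↑ +120°: 135 + 120 = 255°
triadic ↑ +120°: 255 + 120 = 375 → 375 − 360 = 15°

15°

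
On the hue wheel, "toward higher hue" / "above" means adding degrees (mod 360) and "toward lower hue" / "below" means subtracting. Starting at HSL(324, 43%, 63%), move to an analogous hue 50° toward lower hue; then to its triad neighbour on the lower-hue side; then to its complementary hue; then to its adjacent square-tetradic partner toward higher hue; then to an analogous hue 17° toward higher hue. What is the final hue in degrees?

81°

−50° (analog 50° ↓): 324 − 50 = 274°
−120° (triadic ↓): 274 − 120 = 154°
+180° (complement): 154 + 180 = 334°
+90° (square ↑): 334 + 90 = 424 → 424 − 360 = 64°
+17° (analog 17° ↑): 64 + 17 = 81°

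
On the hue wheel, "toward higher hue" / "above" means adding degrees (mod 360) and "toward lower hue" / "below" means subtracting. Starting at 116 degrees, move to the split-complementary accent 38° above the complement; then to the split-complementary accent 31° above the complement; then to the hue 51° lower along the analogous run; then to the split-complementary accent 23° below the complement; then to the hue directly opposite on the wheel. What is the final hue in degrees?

111°

116 + 218 = 334°   (split-comp 38° ↑)
334 + 211 = 545 → 545 − 360 = 185°   (split-comp 31° ↑)
185 − 51 = 134°   (analog 51° ↓)
134 + 157 = 291°   (split-comp 23° ↓)
291 + 180 = 471 → 471 − 360 = 111°   (complement)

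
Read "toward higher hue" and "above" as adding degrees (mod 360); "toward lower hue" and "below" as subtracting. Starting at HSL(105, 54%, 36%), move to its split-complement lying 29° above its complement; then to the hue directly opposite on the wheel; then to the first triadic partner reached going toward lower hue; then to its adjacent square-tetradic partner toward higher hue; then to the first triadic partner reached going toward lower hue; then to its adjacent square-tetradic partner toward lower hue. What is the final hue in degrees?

254°

+209° (split-comp 29° ↑): 105 + 209 = 314°
+180° (complement): 314 + 180 = 494 → 494 − 360 = 134°
−120° (triadic ↓): 134 − 120 = 14°
+90° (square ↑): 14 + 90 = 104°
−120° (triadic ↓): 104 − 120 = -16 → -16 + 360 = 344°
−90° (square ↓): 344 − 90 = 254°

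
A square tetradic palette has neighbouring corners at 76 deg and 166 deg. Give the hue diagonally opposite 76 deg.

A square tetradic scheme places four hues 90° apart; opposite corners are 180° apart.
76 + 180 = 256°

256°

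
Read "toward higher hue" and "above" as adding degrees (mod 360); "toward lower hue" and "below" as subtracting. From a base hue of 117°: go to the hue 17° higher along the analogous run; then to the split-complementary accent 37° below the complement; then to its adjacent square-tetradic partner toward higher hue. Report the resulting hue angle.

7°

analog 17° ↑ +17°: 117 + 17 = 134°
split-comp 37° ↓ +143°: 134 + 143 = 277°
square ↑ +90°: 277 + 90 = 367 → 367 − 360 = 7°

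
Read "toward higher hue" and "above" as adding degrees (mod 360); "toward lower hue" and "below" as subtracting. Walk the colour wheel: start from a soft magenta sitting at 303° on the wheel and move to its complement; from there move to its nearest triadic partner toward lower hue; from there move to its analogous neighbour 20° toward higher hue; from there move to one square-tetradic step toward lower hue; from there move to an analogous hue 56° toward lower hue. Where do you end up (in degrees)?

237°

complement +180°: 303 + 180 = 483 → 483 − 360 = 123°
triadic ↓ −120°: 123 − 120 = 3°
analog 20° ↑ +20°: 3 + 20 = 23°
square ↓ −90°: 23 − 90 = -67 → -67 + 360 = 293°
analog 56° ↓ −56°: 293 − 56 = 237°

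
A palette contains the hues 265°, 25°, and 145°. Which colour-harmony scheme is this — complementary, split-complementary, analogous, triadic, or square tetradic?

triadic

Sort the hues: 25°, 145°, 265°.
Successive gaps around the wheel: 120°, 120°, 120°.
Three hues equally spaced 120° apart form a triad.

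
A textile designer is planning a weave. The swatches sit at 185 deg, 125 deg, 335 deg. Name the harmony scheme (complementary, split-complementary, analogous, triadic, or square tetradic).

Sort the hues: 125°, 185°, 335°.
Successive gaps around the wheel: 60°, 150°, 150°.
Two 150° gaps and one 60° gap — a base hue opposite a pair of accents 30° either side of its complement — is the split-complementary pattern.

split-complementary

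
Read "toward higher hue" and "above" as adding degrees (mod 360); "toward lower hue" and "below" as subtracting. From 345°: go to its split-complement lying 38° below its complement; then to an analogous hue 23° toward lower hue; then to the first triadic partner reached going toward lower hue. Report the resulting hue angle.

split-comp 38° ↓ +142°: 345 + 142 = 487 → 487 − 360 = 127°
analog 23° ↓ −23°: 127 − 23 = 104°
triadic ↓ −120°: 104 − 120 = -16 → -16 + 360 = 344°

344°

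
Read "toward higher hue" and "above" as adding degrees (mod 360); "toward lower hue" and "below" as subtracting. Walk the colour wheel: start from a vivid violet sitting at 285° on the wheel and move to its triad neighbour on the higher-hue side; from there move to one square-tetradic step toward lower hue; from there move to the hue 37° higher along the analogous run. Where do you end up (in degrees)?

352°

285 + 120 = 405 → 405 − 360 = 45°   (triadic ↑)
45 − 90 = -45 → -45 + 360 = 315°   (square ↓)
315 + 37 = 352°   (analog 37° ↑)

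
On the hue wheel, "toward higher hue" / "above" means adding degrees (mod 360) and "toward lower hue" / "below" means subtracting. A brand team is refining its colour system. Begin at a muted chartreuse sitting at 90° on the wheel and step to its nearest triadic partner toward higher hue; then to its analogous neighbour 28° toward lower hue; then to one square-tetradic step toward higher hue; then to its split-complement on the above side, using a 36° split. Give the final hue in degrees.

128°

triadic ↑ +120°: 90 + 120 = 210°
analog 28° ↓ −28°: 210 − 28 = 182°
square ↑ +90°: 182 + 90 = 272°
split-comp 36° ↑ +216°: 272 + 216 = 488 → 488 − 360 = 128°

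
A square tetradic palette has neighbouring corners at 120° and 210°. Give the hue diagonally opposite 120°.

A square tetradic scheme places four hues 90° apart; opposite corners are 180° apart.
120 + 180 = 300°

300°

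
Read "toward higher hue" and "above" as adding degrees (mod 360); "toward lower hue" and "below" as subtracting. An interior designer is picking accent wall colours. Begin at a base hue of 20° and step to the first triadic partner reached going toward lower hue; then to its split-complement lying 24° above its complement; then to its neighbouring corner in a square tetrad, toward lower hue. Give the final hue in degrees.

14°

triadic ↓ −120°: 20 − 120 = -100 → -100 + 360 = 260°
split-comp 24° ↑ +204°: 260 + 204 = 464 → 464 − 360 = 104°
square ↓ −90°: 104 − 90 = 14°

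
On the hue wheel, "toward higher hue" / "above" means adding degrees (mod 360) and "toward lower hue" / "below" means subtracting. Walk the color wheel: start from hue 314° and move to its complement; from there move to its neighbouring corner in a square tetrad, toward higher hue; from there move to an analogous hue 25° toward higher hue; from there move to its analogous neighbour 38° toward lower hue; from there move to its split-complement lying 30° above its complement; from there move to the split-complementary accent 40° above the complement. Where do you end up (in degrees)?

complement +180°: 314 + 180 = 494 → 494 − 360 = 134°
square ↑ +90°: 134 + 90 = 224°
analog 25° ↑ +25°: 224 + 25 = 249°
analog 38° ↓ −38°: 249 − 38 = 211°
split-comp 30° ↑ +210°: 211 + 210 = 421 → 421 − 360 = 61°
split-comp 40° ↑ +220°: 61 + 220 = 281°

281°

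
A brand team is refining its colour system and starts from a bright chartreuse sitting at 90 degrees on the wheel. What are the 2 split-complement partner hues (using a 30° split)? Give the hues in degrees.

240° and 300°

Split-complementary hues sit 30° either side of the complement.
Complement of 90 degrees: 90 + 180 = 270°
270 − 30 = 240°
270 + 30 = 300°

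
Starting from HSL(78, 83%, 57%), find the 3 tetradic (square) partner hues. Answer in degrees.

168°, 258° and 348°

A square tetradic scheme places four hues every 90°.
78 + 90 = 168°
78 + 180 = 258°
78 + 270 = 348°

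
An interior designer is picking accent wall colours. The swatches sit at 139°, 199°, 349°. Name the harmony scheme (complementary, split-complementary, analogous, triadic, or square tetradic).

Sort the hues: 139°, 199°, 349°.
Successive gaps around the wheel: 60°, 150°, 150°.
Two 150° gaps and one 60° gap — a base hue opposite a pair of accents 30° either side of its complement — is the split-complementary pattern.

split-complementary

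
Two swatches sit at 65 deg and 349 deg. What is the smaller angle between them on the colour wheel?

76°

|65 − 349| = 284.
The shorter arc is 360 − 284 = 76°.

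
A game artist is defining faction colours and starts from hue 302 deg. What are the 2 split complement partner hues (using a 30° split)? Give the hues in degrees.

92° and 152°

Split-complementary hues sit 30° either side of the complement.
Complement of 302 deg: 302 + 180 = 482 → 482 − 360 = 122°
122 − 30 = 92°
122 + 30 = 152°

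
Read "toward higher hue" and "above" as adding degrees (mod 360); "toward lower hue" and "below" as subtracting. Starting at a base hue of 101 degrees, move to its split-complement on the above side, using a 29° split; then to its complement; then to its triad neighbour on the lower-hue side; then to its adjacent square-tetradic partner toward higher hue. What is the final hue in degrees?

100°

+209° (split-comp 29° ↑): 101 + 209 = 310°
+180° (complement): 310 + 180 = 490 → 490 − 360 = 130°
−120° (triadic ↓): 130 − 120 = 10°
+90° (square ↑): 10 + 90 = 100°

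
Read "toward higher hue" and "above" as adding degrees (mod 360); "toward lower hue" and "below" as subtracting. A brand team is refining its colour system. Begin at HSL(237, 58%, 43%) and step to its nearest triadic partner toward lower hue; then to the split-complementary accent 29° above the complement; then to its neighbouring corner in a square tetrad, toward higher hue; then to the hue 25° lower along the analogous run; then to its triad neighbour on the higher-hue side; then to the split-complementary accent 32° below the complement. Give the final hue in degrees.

299°

−120° (triadic ↓): 237 − 120 = 117°
+209° (split-comp 29° ↑): 117 + 209 = 326°
+90° (square ↑): 326 + 90 = 416 → 416 − 360 = 56°
−25° (analog 25° ↓): 56 − 25 = 31°
+120° (triadic ↑): 31 + 120 = 151°
+148° (split-comp 32° ↓): 151 + 148 = 299°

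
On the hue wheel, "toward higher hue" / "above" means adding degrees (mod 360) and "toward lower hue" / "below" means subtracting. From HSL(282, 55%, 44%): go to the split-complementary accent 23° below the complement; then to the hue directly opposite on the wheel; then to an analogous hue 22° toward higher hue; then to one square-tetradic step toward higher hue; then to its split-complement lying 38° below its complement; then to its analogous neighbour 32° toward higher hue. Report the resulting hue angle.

282 + 157 = 439 → 439 − 360 = 79°   (split-comp 23° ↓)
79 + 180 = 259°   (complement)
259 + 22 = 281°   (analog 22° ↑)
281 + 90 = 371 → 371 − 360 = 11°   (square ↑)
11 + 142 = 153°   (split-comp 38° ↓)
153 + 32 = 185°   (analog 32° ↑)

185°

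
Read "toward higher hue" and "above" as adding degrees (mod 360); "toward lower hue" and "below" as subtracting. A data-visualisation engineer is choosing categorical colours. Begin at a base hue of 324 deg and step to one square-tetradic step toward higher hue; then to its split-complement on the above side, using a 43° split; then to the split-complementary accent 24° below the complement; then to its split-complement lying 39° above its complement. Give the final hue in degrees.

292°

324 + 90 = 414 → 414 − 360 = 54°   (square ↑)
54 + 223 = 277°   (split-comp 43° ↑)
277 + 156 = 433 → 433 − 360 = 73°   (split-comp 24° ↓)
73 + 219 = 292°   (split-comp 39° ↑)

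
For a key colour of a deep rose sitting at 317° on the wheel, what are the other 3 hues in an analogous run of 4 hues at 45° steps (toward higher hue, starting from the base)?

Analogous hues sit every 45° along the wheel.
317 + 45 = 362 → 362 − 360 = 2°
317 + 90 = 407 → 407 − 360 = 47°
317 + 135 = 452 → 452 − 360 = 92°

2°, 47°, 92°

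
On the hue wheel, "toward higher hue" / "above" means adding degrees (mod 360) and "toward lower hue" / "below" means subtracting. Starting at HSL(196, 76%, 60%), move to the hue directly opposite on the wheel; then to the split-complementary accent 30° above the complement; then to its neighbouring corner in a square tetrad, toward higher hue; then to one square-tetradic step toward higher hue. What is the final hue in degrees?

196 + 180 = 376 → 376 − 360 = 16°   (complement)
16 + 210 = 226°   (split-comp 30° ↑)
226 + 90 = 316°   (square ↑)
316 + 90 = 406 → 406 − 360 = 46°   (square ↑)

46°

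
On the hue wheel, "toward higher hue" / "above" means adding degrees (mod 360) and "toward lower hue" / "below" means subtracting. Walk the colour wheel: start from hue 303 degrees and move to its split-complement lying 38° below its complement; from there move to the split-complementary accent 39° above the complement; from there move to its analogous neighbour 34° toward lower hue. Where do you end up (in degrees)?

split-comp 38° ↓ +142°: 303 + 142 = 445 → 445 − 360 = 85°
split-comp 39° ↑ +219°: 85 + 219 = 304°
analog 34° ↓ −34°: 304 − 34 = 270°

270°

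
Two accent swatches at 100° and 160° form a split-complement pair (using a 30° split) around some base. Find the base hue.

The accents sit 30° either side of the complement, so the complement is their short-arc midpoint on the wheel.
Short-arc midpoint of 100° and 160°: 130°.
Base is 180° from the complement: 130 − 180 = -50 → -50 + 360 = 310°

310°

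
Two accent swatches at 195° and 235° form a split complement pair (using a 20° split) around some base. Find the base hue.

35°

The accents sit 20° either side of the complement, so the complement is their short-arc midpoint on the wheel.
Short-arc midpoint of 195° and 235°: 215°.
Base is 180° from the complement: 215 − 180 = 35°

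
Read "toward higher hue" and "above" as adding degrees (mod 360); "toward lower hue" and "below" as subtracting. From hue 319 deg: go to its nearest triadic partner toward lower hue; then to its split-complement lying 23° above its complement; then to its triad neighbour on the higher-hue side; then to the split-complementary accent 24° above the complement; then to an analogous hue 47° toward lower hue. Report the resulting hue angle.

−120° (triadic ↓): 319 − 120 = 199°
+203° (split-comp 23° ↑): 199 + 203 = 402 → 402 − 360 = 42°
+120° (triadic ↑): 42 + 120 = 162°
+204° (split-comp 24° ↑): 162 + 204 = 366 → 366 − 360 = 6°
−47° (analog 47° ↓): 6 − 47 = -41 → -41 + 360 = 319°

319°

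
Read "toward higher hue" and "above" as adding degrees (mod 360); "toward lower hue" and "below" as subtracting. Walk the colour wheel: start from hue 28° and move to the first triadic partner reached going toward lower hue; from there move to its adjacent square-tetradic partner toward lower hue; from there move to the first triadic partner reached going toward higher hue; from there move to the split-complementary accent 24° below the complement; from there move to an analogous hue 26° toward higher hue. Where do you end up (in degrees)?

triadic ↓ −120°: 28 − 120 = -92 → -92 + 360 = 268°
square ↓ −90°: 268 − 90 = 178°
triadic ↑ +120°: 178 + 120 = 298°
split-comp 24° ↓ +156°: 298 + 156 = 454 → 454 − 360 = 94°
analog 26° ↑ +26°: 94 + 26 = 120°

120°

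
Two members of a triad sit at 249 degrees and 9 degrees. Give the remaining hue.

A triad spaces three hues 120° apart.
The full set is {9°, 129°, 249°}.

129°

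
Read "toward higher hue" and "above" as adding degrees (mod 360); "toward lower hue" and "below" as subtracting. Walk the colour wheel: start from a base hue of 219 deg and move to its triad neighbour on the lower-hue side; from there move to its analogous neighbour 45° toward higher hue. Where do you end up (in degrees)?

144°

triadic ↓ −120°: 219 − 120 = 99°
analog 45° ↑ +45°: 99 + 45 = 144°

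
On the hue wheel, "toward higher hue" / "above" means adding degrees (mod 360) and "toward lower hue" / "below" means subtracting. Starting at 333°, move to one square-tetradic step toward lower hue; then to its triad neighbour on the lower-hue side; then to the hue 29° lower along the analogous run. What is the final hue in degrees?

−90° (square ↓): 333 − 90 = 243°
−120° (triadic ↓): 243 − 120 = 123°
−29° (analog 29° ↓): 123 − 29 = 94°

94°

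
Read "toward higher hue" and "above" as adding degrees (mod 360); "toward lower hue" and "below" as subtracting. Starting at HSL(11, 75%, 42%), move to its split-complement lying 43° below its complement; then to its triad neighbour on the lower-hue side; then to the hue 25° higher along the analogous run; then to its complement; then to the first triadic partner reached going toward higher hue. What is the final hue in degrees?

+137° (split-comp 43° ↓): 11 + 137 = 148°
−120° (triadic ↓): 148 − 120 = 28°
+25° (analog 25° ↑): 28 + 25 = 53°
+180° (complement): 53 + 180 = 233°
+120° (triadic ↑): 233 + 120 = 353°

353°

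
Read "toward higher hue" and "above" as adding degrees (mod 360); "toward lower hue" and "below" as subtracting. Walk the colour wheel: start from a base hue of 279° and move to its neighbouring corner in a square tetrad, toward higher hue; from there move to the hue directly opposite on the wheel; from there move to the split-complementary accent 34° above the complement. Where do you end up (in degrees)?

43°

square ↑ +90°: 279 + 90 = 369 → 369 − 360 = 9°
complement +180°: 9 + 180 = 189°
split-comp 34° ↑ +214°: 189 + 214 = 403 → 403 − 360 = 43°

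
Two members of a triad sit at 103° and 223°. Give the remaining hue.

A triad spaces three hues 120° apart.
The full set is {103°, 223°, 343°}.

343°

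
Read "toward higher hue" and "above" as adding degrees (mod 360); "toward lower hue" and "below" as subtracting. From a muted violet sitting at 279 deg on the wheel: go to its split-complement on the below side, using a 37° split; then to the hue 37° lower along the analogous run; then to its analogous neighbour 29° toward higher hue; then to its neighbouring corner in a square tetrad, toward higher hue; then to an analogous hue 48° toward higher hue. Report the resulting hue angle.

192°

+143° (split-comp 37° ↓): 279 + 143 = 422 → 422 − 360 = 62°
−37° (analog 37° ↓): 62 − 37 = 25°
+29° (analog 29° ↑): 25 + 29 = 54°
+90° (square ↑): 54 + 90 = 144°
+48° (analog 48° ↑): 144 + 48 = 192°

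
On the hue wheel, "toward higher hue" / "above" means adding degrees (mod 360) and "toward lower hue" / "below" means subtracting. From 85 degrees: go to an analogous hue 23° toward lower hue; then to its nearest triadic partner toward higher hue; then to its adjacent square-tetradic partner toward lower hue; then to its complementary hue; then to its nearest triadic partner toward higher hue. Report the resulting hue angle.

32°

85 − 23 = 62°   (analog 23° ↓)
62 + 120 = 182°   (triadic ↑)
182 − 90 = 92°   (square ↓)
92 + 180 = 272°   (complement)
272 + 120 = 392 → 392 − 360 = 32°   (triadic ↑)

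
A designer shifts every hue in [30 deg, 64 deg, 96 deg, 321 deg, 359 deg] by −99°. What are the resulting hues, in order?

30 − 99 = -69 → -69 + 360 = 291°
64 − 99 = -35 → -35 + 360 = 325°
96 − 99 = -3 → -3 + 360 = 357°
321 − 99 = 222°
359 − 99 = 260°

291°, 325°, 357°, 222°, 260°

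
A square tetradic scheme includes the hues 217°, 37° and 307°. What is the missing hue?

127°

A square tetradic scheme places four hues every 90°.
The full set through 37° is {37°, 127°, 217°, 307°}.
Given {37°, 217°, 307°}, the missing hue is 127°.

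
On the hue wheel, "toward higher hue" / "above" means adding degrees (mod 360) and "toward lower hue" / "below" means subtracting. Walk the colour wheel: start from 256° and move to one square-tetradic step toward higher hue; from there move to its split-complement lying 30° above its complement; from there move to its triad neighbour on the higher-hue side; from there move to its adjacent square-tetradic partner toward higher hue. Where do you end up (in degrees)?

46°

square ↑ +90°: 256 + 90 = 346°
split-comp 30° ↑ +210°: 346 + 210 = 556 → 556 − 360 = 196°
triadic ↑ +120°: 196 + 120 = 316°
square ↑ +90°: 316 + 90 = 406 → 406 − 360 = 46°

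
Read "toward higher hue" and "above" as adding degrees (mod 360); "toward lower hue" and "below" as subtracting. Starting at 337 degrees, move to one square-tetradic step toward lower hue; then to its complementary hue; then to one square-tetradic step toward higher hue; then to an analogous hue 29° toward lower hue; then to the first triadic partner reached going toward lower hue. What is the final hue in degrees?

square ↓ −90°: 337 − 90 = 247°
complement +180°: 247 + 180 = 427 → 427 − 360 = 67°
square ↑ +90°: 67 + 90 = 157°
analog 29° ↓ −29°: 157 − 29 = 128°
triadic ↓ −120°: 128 − 120 = 8°

8°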